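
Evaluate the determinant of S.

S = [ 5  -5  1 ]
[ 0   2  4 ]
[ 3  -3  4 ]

det(S) = 34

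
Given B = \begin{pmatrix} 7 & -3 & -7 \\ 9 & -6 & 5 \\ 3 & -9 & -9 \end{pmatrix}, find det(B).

Expand along column 1:
  + 7 · |-6 5; -9 -9| = 7·(54 − (-45)) = 693
  − 9 · |-3 -7; -9 -9| = −9·(27 − 63) = 324
  + 3 · |-3 -7; -6 5| = 3·(-15 − 42) = -171
Sum: (693) + (324) + (-171) = 846

det(B) = 846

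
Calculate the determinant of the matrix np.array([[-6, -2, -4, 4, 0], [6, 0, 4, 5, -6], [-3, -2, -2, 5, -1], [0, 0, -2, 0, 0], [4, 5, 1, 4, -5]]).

-536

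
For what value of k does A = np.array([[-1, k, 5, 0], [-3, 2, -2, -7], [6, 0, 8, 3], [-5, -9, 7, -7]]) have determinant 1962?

-1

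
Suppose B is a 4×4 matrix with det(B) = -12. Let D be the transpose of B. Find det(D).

det(Bᵀ) = det(B).
det(D) = (1)·(-12) = -12

det(D) = -12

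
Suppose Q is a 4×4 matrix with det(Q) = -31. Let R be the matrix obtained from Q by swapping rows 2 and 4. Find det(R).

Swapping two rows multiplies the determinant by −1.
det(R) = (-1)·(-31) = 31

det(R) = 31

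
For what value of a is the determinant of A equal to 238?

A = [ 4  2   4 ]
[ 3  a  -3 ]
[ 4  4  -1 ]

-8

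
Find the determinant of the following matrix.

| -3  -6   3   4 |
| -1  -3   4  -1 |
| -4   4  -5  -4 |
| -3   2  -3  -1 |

Expand along row 1:
  + (-3) · M_11   where M_11 = det([-3 4 -1; 4 -5 -4; 2 -3 -1]) = 7
  − (-6) · M_12   where M_12 = det([-1 4 -1; -4 -5 -4; -3 -3 -1]) = 42
  + (3) · M_13   where M_13 = det([-1 -3 -1; -4 4 -4; -3 2 -1]) = -32
  − (4) · M_14   where M_14 = det([-1 -3 4; -4 4 -5; -3 2 -3]) = 9
det = (+1)·(-3)·(7) + (-1)·(-6)·(42) + (+1)·(3)·(-32) + (-1)·(4)·(9) = 99

99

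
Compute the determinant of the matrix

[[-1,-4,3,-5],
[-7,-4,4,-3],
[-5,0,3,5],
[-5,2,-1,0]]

Expand along row 3 (it has 1 zero):
  + (-5) · M_31   where M_31 = det([-4 3 -5; -4 4 -3; 2 -1 0]) = 14
  + (3) · M_33   where M_33 = det([-1 -4 -5; -7 -4 -3; -5 2 0]) = 104
  − (5) · M_34   where M_34 = det([-1 -4 3; -7 -4 4; -5 2 -1]) = 10
det = (+1)·(-5)·(14) + (+1)·(3)·(104) + (-1)·(5)·(10) = 192

192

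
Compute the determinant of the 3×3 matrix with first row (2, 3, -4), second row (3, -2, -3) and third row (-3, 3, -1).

Expand along row 1:
  + 2 · |-2 -3; 3 -1| = 2·(2 − (-9)) = 22
  − 3 · |3 -3; -3 -1| = −3·(-3 − 9) = 36
  + (-4) · |3 -2; -3 3| = (-4)·(9 − 6) = -12
Sum: (22) + (36) + (-12) = 46

46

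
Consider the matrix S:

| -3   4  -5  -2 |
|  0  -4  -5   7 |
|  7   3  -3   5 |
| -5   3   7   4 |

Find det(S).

Expand along row 2 (it has 1 zero):
  + (-4) · M_22   where M_22 = det([-3 -5 -2; 7 -3 5; -5 7 4]) = 338
  − (-5) · M_23   where M_23 = det([-3 4 -2; 7 3 5; -5 3 4]) = -275
  + (7) · M_24   where M_24 = det([-3 4 -5; 7 3 -3; -5 3 7]) = -406
det = (+1)·(-4)·(338) + (-1)·(-5)·(-275) + (+1)·(7)·(-406) = -5569

-5569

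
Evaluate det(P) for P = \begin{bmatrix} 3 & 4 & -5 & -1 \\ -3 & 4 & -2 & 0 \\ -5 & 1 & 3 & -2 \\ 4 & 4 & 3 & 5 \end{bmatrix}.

756

Expand along row 2 (it has 1 zero):
  − (-3) · M_21   where M_21 = det([4 -5 -1; 1 3 -2; 4 3 5]) = 158
  + (4) · M_22   where M_22 = det([3 -5 -1; -5 3 -2; 4 3 5]) = 5
  − (-2) · M_23   where M_23 = det([3 4 -1; -5 1 -2; 4 4 5]) = 131
det = (-1)·(-3)·(158) + (+1)·(4)·(5) + (-1)·(-2)·(131) = 756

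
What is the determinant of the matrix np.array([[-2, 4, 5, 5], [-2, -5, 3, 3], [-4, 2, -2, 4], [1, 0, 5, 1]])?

The determinant is 6.

Expand along row 4 (it has 1 zero):
  − (1) · M_41   where M_41 = det([4 5 5; -5 3 3; 2 -2 4]) = 222
  − (5) · M_43   where M_43 = det([-2 4 5; -2 -5 3; -4 2 4]) = -84
  + (1) · M_44   where M_44 = det([-2 4 5; -2 -5 3; -4 2 -2]) = -192
det = (-1)·(1)·(222) + (-1)·(5)·(-84) + (+1)·(1)·(-192) = 6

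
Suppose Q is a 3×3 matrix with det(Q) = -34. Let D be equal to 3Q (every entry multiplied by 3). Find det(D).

For a 3×3 matrix, det(3Q) = 3^3·det(Q) = 27·det(Q).
det(D) = (27)·(-34) = -918

det(D) = -918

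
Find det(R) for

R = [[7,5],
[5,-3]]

|R| = -46

det(R) = 7·(-3) − 5·5 = -21 − 25 = -46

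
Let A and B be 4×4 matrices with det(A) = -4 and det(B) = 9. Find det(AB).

det(AB) = det(A)·det(B) = (-4)·(9) = -36

The determinant is -36.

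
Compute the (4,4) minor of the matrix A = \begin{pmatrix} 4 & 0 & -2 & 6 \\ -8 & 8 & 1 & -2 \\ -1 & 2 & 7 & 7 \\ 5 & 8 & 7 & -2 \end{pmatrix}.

Delete row 4 and column 4; the remaining 3×3 submatrix is [4 0 -2; -8 8 1; -1 2 7].
Its determinant is 232.

232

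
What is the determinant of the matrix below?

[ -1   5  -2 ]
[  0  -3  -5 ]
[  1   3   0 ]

The determinant is -46.

Expand along row 2:
  + (-3) · |-1 -2; 1 0| = (-3)·(0 − (-2)) = -6
  − (-5) · |-1 5; 1 3| = −(-5)·(-3 − 5) = -40
Sum: (-6) + (-40) = -46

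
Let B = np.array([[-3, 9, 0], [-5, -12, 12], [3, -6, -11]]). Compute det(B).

Expand along row 1:
  + (-3) · |-12 12; -6 -11| = (-3)·(132 − (-72)) = -612
  − 9 · |-5 12; 3 -11| = −9·(55 − 36) = -171
Sum: (-612) + (-171) = -783

-783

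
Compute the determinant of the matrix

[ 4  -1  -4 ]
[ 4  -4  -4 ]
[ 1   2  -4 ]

Expand along column 1:
  + 4 · |-4 -4; 2 -4| = 4·(16 − (-8)) = 96
  − 4 · |-1 -4; 2 -4| = −4·(4 − (-8)) = -48
  + 1 · |-1 -4; -4 -4| = 1·(4 − 16) = -12
Sum: (96) + (-48) + (-12) = 36

36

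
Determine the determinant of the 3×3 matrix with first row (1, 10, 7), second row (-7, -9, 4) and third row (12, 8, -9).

Expand along column 1:
  + 1 · |-9 4; 8 -9| = 1·(81 − 32) = 49
  − (-7) · |10 7; 8 -9| = −(-7)·(-90 − 56) = -1022
  + 12 · |10 7; -9 4| = 12·(40 − (-63)) = 1236
Sum: (49) + (-1022) + (1236) = 263

263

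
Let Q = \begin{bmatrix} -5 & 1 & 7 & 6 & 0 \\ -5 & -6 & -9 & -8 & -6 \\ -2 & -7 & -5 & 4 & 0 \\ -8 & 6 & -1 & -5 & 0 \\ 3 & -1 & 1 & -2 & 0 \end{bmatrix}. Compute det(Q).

Expand along column 5 (it has 4 zeros):
  − (-6) · M_25   where M_25 = det([-5 1 7 6; -2 -7 -5 4; -8 6 -1 -5; 3 -1 1 -2]) = 1896
det = (-1)·(-6)·(1896) = 11376

The determinant is 11376.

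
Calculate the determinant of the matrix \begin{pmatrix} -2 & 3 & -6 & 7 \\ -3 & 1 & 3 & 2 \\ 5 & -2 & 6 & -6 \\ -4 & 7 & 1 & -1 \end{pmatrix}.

-989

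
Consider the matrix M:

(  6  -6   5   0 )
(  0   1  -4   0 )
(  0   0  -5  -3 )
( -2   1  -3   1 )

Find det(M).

Expand along row 2 (it has 2 zeros):
  + (1) · M_22   where M_22 = det([6 5 0; 0 -5 -3; -2 -3 1]) = -54
  − (-4) · M_23   where M_23 = det([6 -6 0; 0 0 -3; -2 1 1]) = -18
det = (+1)·(1)·(-54) + (-1)·(-4)·(-18) = -126

det(M) = -126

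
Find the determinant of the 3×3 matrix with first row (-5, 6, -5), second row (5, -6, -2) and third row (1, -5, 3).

133

Expand along row 1:
  + (-5) · |-6 -2; -5 3| = (-5)·(-18 − 10) = 140
  − 6 · |5 -2; 1 3| = −6·(15 − (-2)) = -102
  + (-5) · |5 -6; 1 -5| = (-5)·(-25 − (-6)) = 95
Sum: (140) + (-102) + (95) = 133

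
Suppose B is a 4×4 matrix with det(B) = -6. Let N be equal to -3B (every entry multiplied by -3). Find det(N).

The determinant is -486.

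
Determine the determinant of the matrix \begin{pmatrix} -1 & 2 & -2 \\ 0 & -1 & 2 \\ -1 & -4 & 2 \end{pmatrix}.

Expand along column 1:
  + (-1) · |-1 2; -4 2| = (-1)·(-2 − (-8)) = -6
  + (-1) · |2 -2; -1 2| = (-1)·(4 − 2) = -2
Sum: (-6) + (-2) = -8

-8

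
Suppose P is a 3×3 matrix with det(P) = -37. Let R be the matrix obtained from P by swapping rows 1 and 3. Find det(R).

Swapping two rows multiplies the determinant by −1.
det(R) = (-1)·(-37) = 37

det(R) = 37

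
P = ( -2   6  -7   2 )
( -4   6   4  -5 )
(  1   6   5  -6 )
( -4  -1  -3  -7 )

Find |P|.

Expand along row 1:
  + (-2) · M_11   where M_11 = det([6 4 -5; 6 5 -6; -1 -3 -7]) = -61
  − (6) · M_12   where M_12 = det([-4 4 -5; 1 5 -6; -4 -3 -7]) = 251
  + (-7) · M_13   where M_13 = det([-4 6 -5; 1 6 -6; -4 -1 -7]) = 263
  − (2) · M_14   where M_14 = det([-4 6 4; 1 6 5; -4 -1 -3]) = 42
det = (+1)·(-2)·(-61) + (-1)·(6)·(251) + (+1)·(-7)·(263) + (-1)·(2)·(42) = -3309

det(P) = -3309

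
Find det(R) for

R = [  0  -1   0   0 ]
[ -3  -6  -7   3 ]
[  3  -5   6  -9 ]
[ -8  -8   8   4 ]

-492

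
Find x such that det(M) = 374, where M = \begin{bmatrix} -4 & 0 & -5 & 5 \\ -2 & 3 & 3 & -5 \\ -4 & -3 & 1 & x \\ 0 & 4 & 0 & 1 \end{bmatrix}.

Expanding along the column containing x, det(M) is linear in x: det(M) = (-88)·x + (-418).
Set (-88)·x + (-418) = 374  ⇒  (-88)·x = 792  ⇒  x = -9.

x = -9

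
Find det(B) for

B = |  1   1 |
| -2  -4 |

|B| = -2

det(B) = 1·(-4) − 1·(-2) = -4 − (-2) = -2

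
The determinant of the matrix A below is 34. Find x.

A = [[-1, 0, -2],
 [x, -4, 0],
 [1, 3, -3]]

Expanding along the row containing x, det(A) is linear in x: det(A) = (-6)·x + (-20).
Set (-6)·x + (-20) = 34  ⇒  (-6)·x = 54  ⇒  x = -9.

x = -9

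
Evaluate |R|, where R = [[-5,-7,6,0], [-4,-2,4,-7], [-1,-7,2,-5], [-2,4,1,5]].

|R| = 114

Expand along row 1 (it has 1 zero):
  + (-5) · M_11   where M_11 = det([-2 4 -7; -7 2 -5; 4 1 5]) = 135
  − (-7) · M_12   where M_12 = det([-4 4 -7; -1 2 -5; -2 1 5]) = -21
  + (6) · M_13   where M_13 = det([-4 -2 -7; -1 -7 -5; -2 4 5]) = 156
det = (+1)·(-5)·(135) + (-1)·(-7)·(-21) + (+1)·(6)·(156) = 114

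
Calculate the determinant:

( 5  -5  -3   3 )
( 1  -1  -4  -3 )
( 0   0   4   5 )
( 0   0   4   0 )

The determinant is 0.

The matrix is block upper-triangular with a 2×2 block and a 2×2 block on the diagonal, so its determinant equals the product of the determinants of the diagonal blocks.
det of the 2×2 block = 0
det of the 2×2 block = -20
det = (0)·(-20) = 0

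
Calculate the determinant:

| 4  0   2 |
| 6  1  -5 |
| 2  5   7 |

184

Expand along row 1:
  + 4 · |1 -5; 5 7| = 4·(7 − (-25)) = 128
  + 2 · |6 1; 2 5| = 2·(30 − 2) = 56
Sum: (128) + (56) = 184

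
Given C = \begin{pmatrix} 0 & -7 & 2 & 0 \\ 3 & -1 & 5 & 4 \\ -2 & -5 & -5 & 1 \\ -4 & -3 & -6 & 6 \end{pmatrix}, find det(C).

-738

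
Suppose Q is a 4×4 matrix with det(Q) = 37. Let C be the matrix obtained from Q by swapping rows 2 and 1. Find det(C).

det(C) = -37

Swapping two rows multiplies the determinant by −1.
det(C) = (-1)·(37) = -37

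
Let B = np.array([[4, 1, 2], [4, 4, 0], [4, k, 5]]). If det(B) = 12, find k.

-2

Expanding along the row containing k, det(B) is linear in k: det(B) = (8)·k + (28).
Set (8)·k + (28) = 12  ⇒  (8)·k = -16  ⇒  k = -2.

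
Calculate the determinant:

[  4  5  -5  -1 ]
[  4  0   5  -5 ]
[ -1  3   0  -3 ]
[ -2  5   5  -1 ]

Expand along row 2 (it has 1 zero):
  − (4) · M_21   where M_21 = det([5 -5 -1; 3 0 -3; 5 5 -1]) = 120
  − (5) · M_23   where M_23 = det([4 5 -1; -1 3 -3; -2 5 -1]) = 72
  + (-5) · M_24   where M_24 = det([4 5 -5; -1 3 0; -2 5 5]) = 80
det = (-1)·(4)·(120) + (-1)·(5)·(72) + (+1)·(-5)·(80) = -1240

-1240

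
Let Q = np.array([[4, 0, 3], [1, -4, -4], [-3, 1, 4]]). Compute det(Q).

Expand along column 2:
  + (-4) · |4 3; -3 4| = (-4)·(16 − (-9)) = -100
  − 1 · |4 3; 1 -4| = −1·(-16 − 3) = 19
Sum: (-100) + (19) = -81

-81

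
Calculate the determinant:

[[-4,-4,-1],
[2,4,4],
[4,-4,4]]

The determinant is -136.

Expand along row 1:
  + (-4) · |4 4; -4 4| = (-4)·(16 − (-16)) = -128
  − (-4) · |2 4; 4 4| = −(-4)·(8 − 16) = -32
  + (-1) · |2 4; 4 -4| = (-1)·(-8 − 16) = 24
Sum: (-128) + (-32) + (24) = -136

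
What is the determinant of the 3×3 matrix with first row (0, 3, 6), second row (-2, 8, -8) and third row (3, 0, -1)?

-222

Expand along row 1:
  − 3 · |-2 -8; 3 -1| = −3·(2 − (-24)) = -78
  + 6 · |-2 8; 3 0| = 6·(0 − 24) = -144
Sum: (-78) + (-144) = -222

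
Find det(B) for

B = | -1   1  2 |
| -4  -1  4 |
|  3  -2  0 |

det(B) = 26

Expand along row 3:
  + 3 · |1 2; -1 4| = 3·(4 − (-2)) = 18
  − (-2) · |-1 2; -4 4| = −(-2)·(-4 − (-8)) = 8
Sum: (18) + (8) = 26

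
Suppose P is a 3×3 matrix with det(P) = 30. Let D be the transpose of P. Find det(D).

30

det(Pᵀ) = det(P).
det(D) = (1)·(30) = 30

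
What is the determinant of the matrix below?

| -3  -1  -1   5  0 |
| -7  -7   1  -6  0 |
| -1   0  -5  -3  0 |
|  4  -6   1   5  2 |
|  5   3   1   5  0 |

980

Expand along column 5 (it has 4 zeros):
  − (2) · M_45   where M_45 = det([-3 -1 -1 5; -7 -7 1 -6; -1 0 -5 -3; 5 3 1 5]) = -490
det = (-1)·(2)·(-490) = 980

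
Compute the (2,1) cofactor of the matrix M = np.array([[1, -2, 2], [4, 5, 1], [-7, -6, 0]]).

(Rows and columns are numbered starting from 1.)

Delete row 2 and column 1; the remaining 2×2 submatrix is [-2 2; -6 0].
Its determinant is (-2)·0 − 2·(-6) = 12.
The cofactor carries sign (−1)^(2+1) = −1, so C_{2,1} = −(12) = -12.

-12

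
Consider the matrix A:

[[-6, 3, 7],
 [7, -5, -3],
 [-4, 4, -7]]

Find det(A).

|A| = -43

Expand along row 1:
  + (-6) · |-5 -3; 4 -7| = (-6)·(35 − (-12)) = -282
  − 3 · |7 -3; -4 -7| = −3·(-49 − 12) = 183
  + 7 · |7 -5; -4 4| = 7·(28 − 20) = 56
Sum: (-282) + (183) + (56) = -43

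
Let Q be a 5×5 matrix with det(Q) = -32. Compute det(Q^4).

The determinant is 1048576.

det(Q^4) = (det Q)^4 = (-32)^4 = 1048576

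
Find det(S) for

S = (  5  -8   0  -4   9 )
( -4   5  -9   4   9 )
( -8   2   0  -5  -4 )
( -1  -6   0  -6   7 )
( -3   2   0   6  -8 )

Expand along column 3 (it has 4 zeros):
  − (-9) · M_23   where M_23 = det([5 -8 -4 9; -8 2 -5 -4; -1 -6 -6 7; -3 2 6 -8]) = 874
det = (-1)·(-9)·(874) = 7866

|S| = 7866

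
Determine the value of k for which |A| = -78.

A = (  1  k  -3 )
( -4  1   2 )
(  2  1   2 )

Expanding along the row containing k, det(A) is linear in k: det(A) = (12)·k + (18).
Set (12)·k + (18) = -78  ⇒  (12)·k = -96  ⇒  k = -8.

-8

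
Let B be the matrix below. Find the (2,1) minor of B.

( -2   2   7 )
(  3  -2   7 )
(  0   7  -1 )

Delete row 2 and column 1; the remaining 2×2 submatrix is [2 7; 7 -1].
Its determinant is 2·(-1) − 7·7 = -51.

-51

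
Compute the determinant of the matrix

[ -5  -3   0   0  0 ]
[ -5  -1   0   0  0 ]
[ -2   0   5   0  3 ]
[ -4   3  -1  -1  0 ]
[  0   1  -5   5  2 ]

The matrix is block lower-triangular with a 2×2 block and a 3×3 block on the diagonal, so its determinant equals the product of the determinants of the diagonal blocks.
det of the 2×2 block = -10
det of the 3×3 block = -40
det = (-10)·(-40) = 400

400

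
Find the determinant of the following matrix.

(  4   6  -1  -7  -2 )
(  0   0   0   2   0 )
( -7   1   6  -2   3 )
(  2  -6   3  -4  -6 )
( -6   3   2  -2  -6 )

-7276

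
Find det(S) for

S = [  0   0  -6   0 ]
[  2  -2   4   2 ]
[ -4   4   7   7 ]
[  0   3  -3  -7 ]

Expand along row 1 (it has 3 zeros):
  + (-6) · M_13   where M_13 = det([2 -2 2; -4 4 7; 0 3 -7]) = -66
det = (+1)·(-6)·(-66) = 396

396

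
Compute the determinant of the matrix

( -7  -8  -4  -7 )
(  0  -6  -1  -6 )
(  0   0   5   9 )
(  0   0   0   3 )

The matrix is upper triangular, so the determinant is the product of the diagonal entries:
det = (-7) · (-6) · (5) · (3) = 630

630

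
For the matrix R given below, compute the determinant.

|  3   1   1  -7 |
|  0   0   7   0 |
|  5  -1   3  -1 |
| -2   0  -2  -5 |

det(R) = -392

Expand along row 2 (it has 3 zeros):
  − (7) · M_23   where M_23 = det([3 1 -7; 5 -1 -1; -2 0 -5]) = 56
det = (-1)·(7)·(56) = -392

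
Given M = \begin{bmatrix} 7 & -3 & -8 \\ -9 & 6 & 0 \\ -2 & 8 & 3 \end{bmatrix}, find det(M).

The determinant is 525.

Expand along column 3:
  + (-8) · |-9 6; -2 8| = (-8)·(-72 − (-12)) = 480
  + 3 · |7 -3; -9 6| = 3·(42 − 27) = 45
Sum: (480) + (45) = 525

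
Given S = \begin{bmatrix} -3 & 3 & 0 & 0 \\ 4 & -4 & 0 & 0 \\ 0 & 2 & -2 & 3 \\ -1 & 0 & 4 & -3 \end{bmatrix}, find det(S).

0

S is block lower-triangular with a 2×2 block and a 2×2 block on the diagonal, so its determinant equals the product of the determinants of the diagonal blocks.
det of the 2×2 block = 0
det of the 2×2 block = -6
det = (0)·(-6) = 0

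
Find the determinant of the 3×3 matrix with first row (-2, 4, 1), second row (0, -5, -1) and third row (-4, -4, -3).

-26

Expand along row 2:
  + (-5) · |-2 1; -4 -3| = (-5)·(6 − (-4)) = -50
  − (-1) · |-2 4; -4 -4| = −(-1)·(8 − (-16)) = 24
Sum: (-50) + (24) = -26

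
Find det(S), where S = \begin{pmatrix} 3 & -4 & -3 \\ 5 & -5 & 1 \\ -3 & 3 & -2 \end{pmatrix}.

det(S) = -7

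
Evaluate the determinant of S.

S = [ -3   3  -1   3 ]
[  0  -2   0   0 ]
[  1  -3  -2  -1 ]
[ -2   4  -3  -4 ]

Expand along row 2 (it has 3 zeros):
  + (-2) · M_22   where M_22 = det([-3 -1 3; 1 -2 -1; -2 -3 -4]) = -42
det = (+1)·(-2)·(-42) = 84

|S| = 84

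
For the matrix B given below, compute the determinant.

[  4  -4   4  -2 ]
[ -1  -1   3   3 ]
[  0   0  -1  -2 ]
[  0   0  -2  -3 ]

det(B) = 8

B is block upper-triangular with a 2×2 block and a 2×2 block on the diagonal, so its determinant equals the product of the determinants of the diagonal blocks.
det of the 2×2 block = -8
det of the 2×2 block = -1
det = (-8)·(-1) = 8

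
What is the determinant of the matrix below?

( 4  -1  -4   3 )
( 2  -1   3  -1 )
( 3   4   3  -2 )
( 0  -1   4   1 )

-306

Expand along row 4 (it has 1 zero):
  + (-1) · M_42   where M_42 = det([4 -4 3; 2 3 -1; 3 3 -2]) = -25
  − (4) · M_43   where M_43 = det([4 -1 3; 2 -1 -1; 3 4 -2]) = 56
  + (1) · M_44   where M_44 = det([4 -1 -4; 2 -1 3; 3 4 3]) = -107
det = (+1)·(-1)·(-25) + (-1)·(4)·(56) + (+1)·(1)·(-107) = -306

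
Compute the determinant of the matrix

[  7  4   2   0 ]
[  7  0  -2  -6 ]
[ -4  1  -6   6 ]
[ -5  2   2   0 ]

Expand along column 4 (it has 2 zeros):
  + (-6) · M_24   where M_24 = det([7 4 2; -4 1 -6; -5 2 2]) = 244
  − (6) · M_34   where M_34 = det([7 4 2; 7 0 -2; -5 2 2]) = 40
det = (+1)·(-6)·(244) + (-1)·(6)·(40) = -1704

-1704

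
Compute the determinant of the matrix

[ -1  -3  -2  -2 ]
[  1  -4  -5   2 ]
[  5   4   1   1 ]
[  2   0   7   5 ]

Expand along row 4 (it has 1 zero):
  − (2) · M_41   where M_41 = det([-3 -2 -2; -4 -5 2; 4 1 1]) = -35
  − (7) · M_43   where M_43 = det([-1 -3 -2; 1 -4 2; 5 4 1]) = -63
  + (5) · M_44   where M_44 = det([-1 -3 -2; 1 -4 -5; 5 4 1]) = 14
det = (-1)·(2)·(-35) + (-1)·(7)·(-63) + (+1)·(5)·(14) = 581

The determinant is 581.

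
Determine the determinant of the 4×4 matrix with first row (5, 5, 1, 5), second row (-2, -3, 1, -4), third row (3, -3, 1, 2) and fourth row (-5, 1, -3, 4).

Expand along row 1:
  + (5) · M_11   where M_11 = det([-3 1 -4; -3 1 2; 1 -3 4]) = -48
  − (5) · M_12   where M_12 = det([-2 1 -4; 3 1 2; -5 -3 4]) = -26
  + (1) · M_13   where M_13 = det([-2 -3 -4; 3 -3 2; -5 1 4]) = 142
  − (5) · M_14   where M_14 = det([-2 -3 1; 3 -3 1; -5 1 -3]) = -40
det = (+1)·(5)·(-48) + (-1)·(5)·(-26) + (+1)·(1)·(142) + (-1)·(5)·(-40) = 232

232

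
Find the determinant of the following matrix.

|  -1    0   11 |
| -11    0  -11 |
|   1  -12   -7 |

Expand along column 2:
  − (-12) · |-1 11; -11 -11| = −(-12)·(11 − (-121)) = 1584

1584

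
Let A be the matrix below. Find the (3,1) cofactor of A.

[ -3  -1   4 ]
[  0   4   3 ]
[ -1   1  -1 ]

The cofactor is -19.

Delete row 3 and column 1; the remaining 2×2 submatrix is [-1 4; 4 3].
Its determinant is (-1)·3 − 4·4 = -19.
The cofactor carries sign (−1)^(3+1) = +1, so C_{3,1} = +(-19) = -19.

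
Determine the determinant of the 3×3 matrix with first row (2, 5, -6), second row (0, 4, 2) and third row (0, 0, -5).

The matrix is upper triangular, so the determinant is the product of the diagonal entries:
det = (2) · (4) · (-5) = -40

-40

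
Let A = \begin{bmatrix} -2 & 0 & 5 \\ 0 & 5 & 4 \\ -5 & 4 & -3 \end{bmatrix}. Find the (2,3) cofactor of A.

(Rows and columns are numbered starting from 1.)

Delete row 2 and column 3; the remaining 2×2 submatrix is [-2 0; -5 4].
Its determinant is (-2)·4 − 0·(-5) = -8.
The cofactor carries sign (−1)^(2+3) = −1, so C_{2,3} = −(-8) = 8.

8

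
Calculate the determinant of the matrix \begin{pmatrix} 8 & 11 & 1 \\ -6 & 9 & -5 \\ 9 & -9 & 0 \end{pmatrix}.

Expand along row 3:
  + 9 · |11 1; 9 -5| = 9·(-55 − 9) = -576
  − (-9) · |8 1; -6 -5| = −(-9)·(-40 − (-6)) = -306
Sum: (-576) + (-306) = -882

-882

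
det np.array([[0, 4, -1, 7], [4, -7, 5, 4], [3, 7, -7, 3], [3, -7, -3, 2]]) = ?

2719

Expand along row 1 (it has 1 zero):
  − (4) · M_12   where M_12 = det([4 5 4; 3 -7 3; 3 -3 2]) = 43
  + (-1) · M_13   where M_13 = det([4 -7 4; 3 7 3; 3 -7 2]) = -49
  − (7) · M_14   where M_14 = det([4 -7 5; 3 7 -7; 3 -7 -3]) = -406
det = (-1)·(4)·(43) + (+1)·(-1)·(-49) + (-1)·(7)·(-406) = 2719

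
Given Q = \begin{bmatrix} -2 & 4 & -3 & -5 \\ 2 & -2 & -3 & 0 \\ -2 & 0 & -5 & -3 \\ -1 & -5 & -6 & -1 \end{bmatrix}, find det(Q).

Expand along row 2 (it has 1 zero):
  − (2) · M_21   where M_21 = det([4 -3 -5; 0 -5 -3; -5 -6 -1]) = 28
  + (-2) · M_22   where M_22 = det([-2 -3 -5; -2 -5 -3; -1 -6 -1]) = -12
  − (-3) · M_23   where M_23 = det([-2 4 -5; -2 0 -3; -1 -5 -1]) = -16
det = (-1)·(2)·(28) + (+1)·(-2)·(-12) + (-1)·(-3)·(-16) = -80

-80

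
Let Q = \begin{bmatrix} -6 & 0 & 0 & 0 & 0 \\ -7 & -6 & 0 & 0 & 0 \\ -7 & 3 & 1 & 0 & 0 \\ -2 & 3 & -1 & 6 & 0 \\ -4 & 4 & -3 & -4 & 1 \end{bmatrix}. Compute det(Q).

The determinant is 216.

Q is lower triangular, so det(Q) is the product of the diagonal entries:
det = (-6) · (-6) · (1) · (6) · (1) = 216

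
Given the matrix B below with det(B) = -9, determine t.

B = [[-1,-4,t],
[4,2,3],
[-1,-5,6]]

Expanding along the column containing t, det(B) is linear in t: det(B) = (-18)·t + (81).
Set (-18)·t + (81) = -9  ⇒  (-18)·t = -90  ⇒  t = 5.

5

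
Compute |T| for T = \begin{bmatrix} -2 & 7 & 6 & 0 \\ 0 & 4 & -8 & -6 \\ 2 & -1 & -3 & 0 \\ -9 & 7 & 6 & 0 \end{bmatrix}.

det(T) = -630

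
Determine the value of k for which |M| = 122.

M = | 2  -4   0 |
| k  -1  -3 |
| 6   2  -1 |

Expanding along the row containing k, det(M) is linear in k: det(M) = (-4)·k + (86).
Set (-4)·k + (86) = 122  ⇒  (-4)·k = 36  ⇒  k = -9.

k = -9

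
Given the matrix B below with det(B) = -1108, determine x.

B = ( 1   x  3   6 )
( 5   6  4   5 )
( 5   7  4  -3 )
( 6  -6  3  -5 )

x = 3

Expanding along the column containing x, det(B) is linear in x: det(B) = (72)·x + (-1324).
Set (72)·x + (-1324) = -1108  ⇒  (72)·x = 216  ⇒  x = 3.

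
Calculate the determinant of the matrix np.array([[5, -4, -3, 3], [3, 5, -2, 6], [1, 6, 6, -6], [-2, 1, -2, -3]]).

Expand along row 1:
  + (5) · M_11   where M_11 = det([5 -2 6; 6 6 -6; 1 -2 -3]) = -282
  − (-4) · M_12   where M_12 = det([3 -2 6; 1 6 -6; -2 -2 -3]) = -60
  + (-3) · M_13   where M_13 = det([3 5 6; 1 6 -6; -2 1 -3]) = 117
  − (3) · M_14   where M_14 = det([3 5 -2; 1 6 6; -2 1 -2]) = -130
det = (+1)·(5)·(-282) + (-1)·(-4)·(-60) + (+1)·(-3)·(117) + (-1)·(3)·(-130) = -1611

The determinant is -1611.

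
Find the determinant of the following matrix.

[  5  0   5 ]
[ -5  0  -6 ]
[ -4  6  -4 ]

Expand along column 2:
  − 6 · |5 5; -5 -6| = −6·(-30 − (-25)) = 30

30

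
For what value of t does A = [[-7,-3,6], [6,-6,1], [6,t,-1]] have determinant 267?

Expanding along the row containing t, det(A) is linear in t: det(A) = (43)·t + (138).
Set (43)·t + (138) = 267  ⇒  (43)·t = 129  ⇒  t = 3.

3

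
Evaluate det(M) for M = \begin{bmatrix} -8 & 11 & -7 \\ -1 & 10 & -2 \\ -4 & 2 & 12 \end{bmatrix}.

det(M) = -1038

Expand along column 1:
  + (-8) · |10 -2; 2 12| = (-8)·(120 − (-4)) = -992
  − (-1) · |11 -7; 2 12| = −(-1)·(132 − (-14)) = 146
  + (-4) · |11 -7; 10 -2| = (-4)·(-22 − (-70)) = -192
Sum: (-992) + (146) + (-192) = -1038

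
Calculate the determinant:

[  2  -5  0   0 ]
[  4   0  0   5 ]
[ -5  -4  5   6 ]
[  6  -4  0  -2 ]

Expand along column 3 (it has 3 zeros):
  + (5) · M_33   where M_33 = det([2 -5 0; 4 0 5; 6 -4 -2]) = -150
det = (+1)·(5)·(-150) = -750

The determinant is -750.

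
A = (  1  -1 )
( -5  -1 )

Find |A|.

det(A) = -6

det(A) = 1·(-1) − (-1)·(-5) = -1 − 5 = -6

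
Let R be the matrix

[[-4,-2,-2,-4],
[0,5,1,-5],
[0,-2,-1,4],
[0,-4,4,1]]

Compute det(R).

156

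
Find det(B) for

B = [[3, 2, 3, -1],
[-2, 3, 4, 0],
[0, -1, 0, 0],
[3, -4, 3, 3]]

|B| = 72

Expand along row 3 (it has 3 zeros):
  − (-1) · M_32   where M_32 = det([3 3 -1; -2 4 0; 3 3 3]) = 72
det = (-1)·(-1)·(72) = 72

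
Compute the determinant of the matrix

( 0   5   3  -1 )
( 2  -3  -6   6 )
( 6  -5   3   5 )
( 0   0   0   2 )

Expand along row 4 (it has 3 zeros):
  + (2) · M_44   where M_44 = det([0 5 3; 2 -3 -6; 6 -5 3]) = -186
det = (+1)·(2)·(-186) = -372

The determinant is -372.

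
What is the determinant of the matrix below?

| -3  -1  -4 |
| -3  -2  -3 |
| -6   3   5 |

Expand along row 1:
  + (-3) · |-2 -3; 3 5| = (-3)·(-10 − (-9)) = 3
  − (-1) · |-3 -3; -6 5| = −(-1)·(-15 − 18) = -33
  + (-4) · |-3 -2; -6 3| = (-4)·(-9 − 12) = 84
Sum: (3) + (-33) + (84) = 54

54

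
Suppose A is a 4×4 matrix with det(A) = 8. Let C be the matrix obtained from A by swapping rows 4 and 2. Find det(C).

Swapping two rows multiplies the determinant by −1.
det(C) = (-1)·(8) = -8

|C| = -8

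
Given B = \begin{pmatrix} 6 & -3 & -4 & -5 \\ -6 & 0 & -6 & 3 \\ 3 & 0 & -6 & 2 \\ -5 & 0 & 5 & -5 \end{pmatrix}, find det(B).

det(B) = -585

Expand along column 2 (it has 3 zeros):
  − (-3) · M_12   where M_12 = det([-6 -6 3; 3 -6 2; -5 5 -5]) = -195
det = (-1)·(-3)·(-195) = -585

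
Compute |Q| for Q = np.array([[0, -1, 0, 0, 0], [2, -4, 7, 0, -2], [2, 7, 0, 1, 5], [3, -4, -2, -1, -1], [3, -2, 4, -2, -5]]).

det(Q) = 99

Expand along row 1 (it has 4 zeros):
  − (-1) · M_12   where M_12 = det([2 7 0 -2; 2 0 1 5; 3 -2 -1 -1; 3 4 -2 -5]) = 99
det = (-1)·(-1)·(99) = 99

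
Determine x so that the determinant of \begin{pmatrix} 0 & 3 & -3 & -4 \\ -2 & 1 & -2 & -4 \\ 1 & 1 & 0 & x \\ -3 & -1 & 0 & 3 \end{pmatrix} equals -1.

Expanding along the column containing x, det(A) is linear in x: det(A) = (-3)·x + (17).
Set (-3)·x + (17) = -1  ⇒  (-3)·x = -18  ⇒  x = 6.

6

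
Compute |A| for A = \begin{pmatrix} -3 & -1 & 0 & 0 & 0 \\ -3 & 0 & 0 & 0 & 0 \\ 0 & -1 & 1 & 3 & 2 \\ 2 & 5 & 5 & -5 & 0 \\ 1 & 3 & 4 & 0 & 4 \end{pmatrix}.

The determinant is 120.

A is block lower-triangular with a 2×2 block and a 3×3 block on the diagonal, so its determinant equals the product of the determinants of the diagonal blocks.
det of the 2×2 block = -3
det of the 3×3 block = -40
det = (-3)·(-40) = 120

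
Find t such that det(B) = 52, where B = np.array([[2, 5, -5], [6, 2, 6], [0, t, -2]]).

0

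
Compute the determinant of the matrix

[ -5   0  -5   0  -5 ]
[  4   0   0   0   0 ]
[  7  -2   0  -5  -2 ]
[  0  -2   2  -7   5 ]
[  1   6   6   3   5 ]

Expand along row 2 (it has 4 zeros):
  − (4) · M_21   where M_21 = det([0 -5 0 -5; -2 0 -5 -2; -2 2 -7 5; 6 6 3 5]) = -740
det = (-1)·(4)·(-740) = 2960

2960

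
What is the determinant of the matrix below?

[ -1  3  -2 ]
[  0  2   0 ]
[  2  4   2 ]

4

Expand along row 2:
  + 2 · |-1 -2; 2 2| = 2·(-2 − (-4)) = 4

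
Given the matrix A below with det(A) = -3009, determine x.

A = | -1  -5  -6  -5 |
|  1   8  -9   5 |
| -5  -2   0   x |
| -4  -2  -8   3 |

Expanding along the column containing x, det(A) is linear in x: det(A) = (318)·x + (-2055).
Set (318)·x + (-2055) = -3009  ⇒  (318)·x = -954  ⇒  x = -3.

-3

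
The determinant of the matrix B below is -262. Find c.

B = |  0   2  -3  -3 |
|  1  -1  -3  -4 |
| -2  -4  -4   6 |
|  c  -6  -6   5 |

c = -4

Expanding along the column containing c, det(B) is linear in c: det(B) = (110)·c + (178).
Set (110)·c + (178) = -262  ⇒  (110)·c = -440  ⇒  c = -4.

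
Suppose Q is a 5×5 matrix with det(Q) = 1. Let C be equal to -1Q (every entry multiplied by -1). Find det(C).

The determinant is -1.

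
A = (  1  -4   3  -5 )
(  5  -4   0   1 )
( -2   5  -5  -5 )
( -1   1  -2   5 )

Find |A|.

det(A) = -435

Expand along row 2 (it has 1 zero):
  − (5) · M_21   where M_21 = det([-4 3 -5; 5 -5 -5; 1 -2 5]) = 75
  + (-4) · M_22   where M_22 = det([1 3 -5; -2 -5 -5; -1 -2 5]) = 15
  + (1) · M_24   where M_24 = det([1 -4 3; -2 5 -5; -1 1 -2]) = 0
det = (-1)·(5)·(75) + (+1)·(-4)·(15) + (+1)·(1)·(0) = -435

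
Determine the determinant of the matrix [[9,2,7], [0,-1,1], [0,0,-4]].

The determinant is 36.

The matrix is upper triangular, so the determinant is the product of the diagonal entries:
det = (9) · (-1) · (-4) = 36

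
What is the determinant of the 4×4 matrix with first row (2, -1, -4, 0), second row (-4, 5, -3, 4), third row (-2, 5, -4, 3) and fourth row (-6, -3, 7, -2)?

-138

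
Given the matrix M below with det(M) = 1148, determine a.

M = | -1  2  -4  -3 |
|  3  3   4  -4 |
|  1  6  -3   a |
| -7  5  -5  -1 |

a = 0

Expanding along the row containing a, det(M) is linear in a: det(M) = (135)·a + (1148).
Set (135)·a + (1148) = 1148  ⇒  (135)·a = 0  ⇒  a = 0.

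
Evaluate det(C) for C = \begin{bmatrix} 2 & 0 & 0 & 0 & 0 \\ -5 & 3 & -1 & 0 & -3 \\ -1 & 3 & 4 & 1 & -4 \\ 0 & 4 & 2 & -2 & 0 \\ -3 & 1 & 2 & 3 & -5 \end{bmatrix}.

-72

Expand along row 1 (it has 4 zeros):
  + (2) · M_11   where M_11 = det([3 -1 0 -3; 3 4 1 -4; 4 2 -2 0; 1 2 3 -5]) = -36
det = (+1)·(2)·(-36) = -72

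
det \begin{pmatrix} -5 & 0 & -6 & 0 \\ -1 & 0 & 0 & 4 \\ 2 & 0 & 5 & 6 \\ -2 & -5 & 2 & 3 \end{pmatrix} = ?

-80

Expand along column 2 (it has 3 zeros):
  + (-5) · M_42   where M_42 = det([-5 -6 0; -1 0 4; 2 5 6]) = 16
det = (+1)·(-5)·(16) = -80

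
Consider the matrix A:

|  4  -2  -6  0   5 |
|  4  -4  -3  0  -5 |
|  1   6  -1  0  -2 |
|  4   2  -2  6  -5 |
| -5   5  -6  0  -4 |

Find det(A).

Expand along column 4 (it has 4 zeros):
  + (6) · M_44   where M_44 = det([4 -2 -6 5; 4 -4 -3 -5; 1 6 -1 -2; -5 5 -6 -4]) = 3629
det = (+1)·(6)·(3629) = 21774

The determinant is 21774.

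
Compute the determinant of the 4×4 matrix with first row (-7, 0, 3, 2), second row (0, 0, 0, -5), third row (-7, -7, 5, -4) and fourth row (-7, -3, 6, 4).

Expand along row 2 (it has 3 zeros):
  + (-5) · M_24   where M_24 = det([-7 0 3; -7 -7 5; -7 -3 6]) = 105
det = (+1)·(-5)·(105) = -525

The determinant is -525.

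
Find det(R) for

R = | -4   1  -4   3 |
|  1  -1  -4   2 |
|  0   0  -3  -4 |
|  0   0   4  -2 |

66

R is block upper-triangular with a 2×2 block and a 2×2 block on the diagonal, so its determinant equals the product of the determinants of the diagonal blocks.
det of the 2×2 block = 3
det of the 2×2 block = 22
det = (3)·(22) = 66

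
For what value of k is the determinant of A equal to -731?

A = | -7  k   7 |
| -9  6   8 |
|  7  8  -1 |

-9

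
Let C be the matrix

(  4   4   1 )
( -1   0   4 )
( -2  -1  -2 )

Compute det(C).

|C| = -23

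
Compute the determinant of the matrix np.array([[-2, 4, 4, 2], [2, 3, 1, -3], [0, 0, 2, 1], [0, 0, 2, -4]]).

The matrix is block upper-triangular with a 2×2 block and a 2×2 block on the diagonal, so its determinant equals the product of the determinants of the diagonal blocks.
det of the 2×2 block = -14
det of the 2×2 block = -10
det = (-14)·(-10) = 140

The determinant is 140.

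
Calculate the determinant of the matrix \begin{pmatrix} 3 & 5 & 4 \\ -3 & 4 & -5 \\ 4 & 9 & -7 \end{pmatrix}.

Expand along row 1:
  + 3 · |4 -5; 9 -7| = 3·(-28 − (-45)) = 51
  − 5 · |-3 -5; 4 -7| = −5·(21 − (-20)) = -205
  + 4 · |-3 4; 4 9| = 4·(-27 − 16) = -172
Sum: (51) + (-205) + (-172) = -326

-326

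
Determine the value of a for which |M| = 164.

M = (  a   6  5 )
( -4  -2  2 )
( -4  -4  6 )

a = -7

Expanding along the column containing a, det(M) is linear in a: det(M) = (-4)·a + (136).
Set (-4)·a + (136) = 164  ⇒  (-4)·a = 28  ⇒  a = -7.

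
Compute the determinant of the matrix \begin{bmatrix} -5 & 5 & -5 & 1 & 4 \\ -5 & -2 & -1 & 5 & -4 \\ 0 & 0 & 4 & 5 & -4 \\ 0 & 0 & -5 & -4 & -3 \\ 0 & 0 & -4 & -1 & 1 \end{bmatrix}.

3535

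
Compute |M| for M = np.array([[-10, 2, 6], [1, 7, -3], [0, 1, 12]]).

det(M) = -888

Expand along row 3:
  − 1 · |-10 6; 1 -3| = −1·(30 − 6) = -24
  + 12 · |-10 2; 1 7| = 12·(-70 − 2) = -864
Sum: (-24) + (-864) = -888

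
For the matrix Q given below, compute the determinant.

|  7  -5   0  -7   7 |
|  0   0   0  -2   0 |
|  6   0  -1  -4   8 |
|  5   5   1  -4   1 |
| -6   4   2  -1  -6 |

Expand along row 2 (it has 4 zeros):
  + (-2) · M_24   where M_24 = det([7 -5 0 7; 6 0 -1 8; 5 5 1 1; -6 4 2 -6]) = 476
det = (+1)·(-2)·(476) = -952

-952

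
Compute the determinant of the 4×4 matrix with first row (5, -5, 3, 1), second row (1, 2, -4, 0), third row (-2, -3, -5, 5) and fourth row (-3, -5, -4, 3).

Expand along row 2 (it has 1 zero):
  − (1) · M_21   where M_21 = det([-5 3 1; -3 -5 5; -5 -4 3]) = -86
  + (2) · M_22   where M_22 = det([5 3 1; -2 -5 5; -3 -4 3]) = -9
  − (-4) · M_23   where M_23 = det([5 -5 1; -2 -3 5; -3 -5 3]) = 126
det = (-1)·(1)·(-86) + (+1)·(2)·(-9) + (-1)·(-4)·(126) = 572

The determinant is 572.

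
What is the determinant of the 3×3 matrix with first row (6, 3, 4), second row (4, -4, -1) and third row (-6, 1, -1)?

-20

Expand along column 1:
  + 6 · |-4 -1; 1 -1| = 6·(4 − (-1)) = 30
  − 4 · |3 4; 1 -1| = −4·(-3 − 4) = 28
  + (-6) · |3 4; -4 -1| = (-6)·(-3 − (-16)) = -78
Sum: (30) + (28) + (-78) = -20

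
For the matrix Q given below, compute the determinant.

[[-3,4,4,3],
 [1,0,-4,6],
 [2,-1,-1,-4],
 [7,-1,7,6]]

-804

Expand along row 2 (it has 1 zero):
  − (1) · M_21   where M_21 = det([4 4 3; -1 -1 -4; -1 7 6]) = 104
  − (-4) · M_23   where M_23 = det([-3 4 3; 2 -1 -4; 7 -1 6]) = -115
  + (6) · M_24   where M_24 = det([-3 4 4; 2 -1 -1; 7 -1 7]) = -40
det = (-1)·(1)·(104) + (-1)·(-4)·(-115) + (+1)·(6)·(-40) = -804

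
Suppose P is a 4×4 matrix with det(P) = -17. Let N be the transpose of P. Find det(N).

det(N) = -17

det(Pᵀ) = det(P).
det(N) = (1)·(-17) = -17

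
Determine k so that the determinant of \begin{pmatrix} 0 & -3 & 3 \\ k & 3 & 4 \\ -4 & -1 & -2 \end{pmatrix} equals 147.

Expanding along the row containing k, det(B) is linear in k: det(B) = (-9)·k + (84).
Set (-9)·k + (84) = 147  ⇒  (-9)·k = 63  ⇒  k = -7.

k = -7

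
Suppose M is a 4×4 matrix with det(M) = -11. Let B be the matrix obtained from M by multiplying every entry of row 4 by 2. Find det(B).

det(B) = -22

Scaling one row by 2 multiplies the determinant by 2.
det(B) = (2)·(-11) = -22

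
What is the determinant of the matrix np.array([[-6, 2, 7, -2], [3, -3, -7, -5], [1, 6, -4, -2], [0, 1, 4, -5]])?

The determinant is 1912.

Expand along row 4 (it has 1 zero):
  + (1) · M_42   where M_42 = det([-6 7 -2; 3 -7 -5; 1 -4 -2]) = 53
  − (4) · M_43   where M_43 = det([-6 2 -2; 3 -3 -5; 1 6 -2]) = -256
  + (-5) · M_44   where M_44 = det([-6 2 7; 3 -3 -7; 1 6 -4]) = -167
det = (+1)·(1)·(53) + (-1)·(4)·(-256) + (+1)·(-5)·(-167) = 1912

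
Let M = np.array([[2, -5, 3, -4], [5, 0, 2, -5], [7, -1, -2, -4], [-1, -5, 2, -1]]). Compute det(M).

Expand along row 2 (it has 1 zero):
  − (5) · M_21   where M_21 = det([-5 3 -4; -1 -2 -4; -5 2 -1]) = 55
  − (2) · M_23   where M_23 = det([2 -5 -4; 7 -1 -4; -1 -5 -1]) = 51
  + (-5) · M_24   where M_24 = det([2 -5 3; 7 -1 -2; -1 -5 2]) = -72
det = (-1)·(5)·(55) + (-1)·(2)·(51) + (+1)·(-5)·(-72) = -17

det(M) = -17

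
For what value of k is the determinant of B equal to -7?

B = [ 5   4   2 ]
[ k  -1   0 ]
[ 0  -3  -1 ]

6

Expanding along the row containing k, det(B) is linear in k: det(B) = (-2)·k + (5).
Set (-2)·k + (5) = -7  ⇒  (-2)·k = -12  ⇒  k = 6.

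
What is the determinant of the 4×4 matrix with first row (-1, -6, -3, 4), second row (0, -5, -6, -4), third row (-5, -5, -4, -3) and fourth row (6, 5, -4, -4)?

-988

Expand along row 2 (it has 1 zero):
  + (-5) · M_22   where M_22 = det([-1 -3 4; -5 -4 -3; 6 -4 -4]) = 286
  − (-6) · M_23   where M_23 = det([-1 -6 4; -5 -5 -3; 6 5 -4]) = 213
  + (-4) · M_24   where M_24 = det([-1 -6 -3; -5 -5 -4; 6 5 -4]) = 209
det = (+1)·(-5)·(286) + (-1)·(-6)·(213) + (+1)·(-4)·(209) = -988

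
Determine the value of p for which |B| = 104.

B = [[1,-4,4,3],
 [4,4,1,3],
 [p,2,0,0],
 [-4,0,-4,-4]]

Expanding along the row containing p, det(B) is linear in p: det(B) = (-16)·p + (24).
Set (-16)·p + (24) = 104  ⇒  (-16)·p = 80  ⇒  p = -5.

p = -5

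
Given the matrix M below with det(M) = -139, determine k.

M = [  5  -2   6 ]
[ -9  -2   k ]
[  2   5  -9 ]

Expanding along the column containing k, det(M) is linear in k: det(M) = (-29)·k + (6).
Set (-29)·k + (6) = -139  ⇒  (-29)·k = -145  ⇒  k = 5.

k = 5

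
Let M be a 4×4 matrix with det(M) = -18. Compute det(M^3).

-5832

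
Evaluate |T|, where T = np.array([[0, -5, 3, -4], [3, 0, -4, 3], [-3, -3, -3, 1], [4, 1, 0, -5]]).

724

Expand along row 1 (it has 1 zero):
  − (-5) · M_12   where M_12 = det([3 -4 3; -3 -3 1; 4 0 -5]) = 125
  + (3) · M_13   where M_13 = det([3 0 3; -3 -3 1; 4 1 -5]) = 69
  − (-4) · M_14   where M_14 = det([3 0 -4; -3 -3 -3; 4 1 0]) = -27
det = (-1)·(-5)·(125) + (+1)·(3)·(69) + (-1)·(-4)·(-27) = 724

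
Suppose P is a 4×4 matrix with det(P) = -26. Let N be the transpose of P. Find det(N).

The determinant is -26.

det(Pᵀ) = det(P).
det(N) = (1)·(-26) = -26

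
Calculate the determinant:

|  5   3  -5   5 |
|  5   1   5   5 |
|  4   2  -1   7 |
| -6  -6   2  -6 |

The determinant is -480.

Expand along row 1:
  + (5) · M_11   where M_11 = det([1 5 5; 2 -1 7; -6 2 -6]) = -168
  − (3) · M_12   where M_12 = det([5 5 5; 4 -1 7; -6 2 -6]) = -120
  + (-5) · M_13   where M_13 = det([5 1 5; 4 2 7; -6 -6 -6]) = 72
  − (5) · M_14   where M_14 = det([5 1 5; 4 2 -1; -6 -6 2]) = -72
det = (+1)·(5)·(-168) + (-1)·(3)·(-120) + (+1)·(-5)·(72) + (-1)·(5)·(-72) = -480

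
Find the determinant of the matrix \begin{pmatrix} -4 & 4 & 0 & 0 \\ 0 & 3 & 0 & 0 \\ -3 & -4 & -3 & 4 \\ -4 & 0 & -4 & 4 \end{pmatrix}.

The matrix is block lower-triangular with a 2×2 block and a 2×2 block on the diagonal, so its determinant equals the product of the determinants of the diagonal blocks.
det of the 2×2 block = -12
det of the 2×2 block = 4
det = (-12)·(4) = -48

The determinant is -48.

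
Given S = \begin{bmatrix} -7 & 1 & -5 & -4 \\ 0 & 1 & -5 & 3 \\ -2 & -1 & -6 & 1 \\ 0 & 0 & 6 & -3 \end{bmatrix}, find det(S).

21

Expand along row 4 (it has 2 zeros):
  − (6) · M_43   where M_43 = det([-7 1 -4; 0 1 3; -2 -1 1]) = -42
  + (-3) · M_44   where M_44 = det([-7 1 -5; 0 1 -5; -2 -1 -6]) = 77
det = (-1)·(6)·(-42) + (+1)·(-3)·(77) = 21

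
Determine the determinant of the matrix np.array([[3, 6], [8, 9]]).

det = 3·9 − 6·8 = 27 − 48 = -21

-21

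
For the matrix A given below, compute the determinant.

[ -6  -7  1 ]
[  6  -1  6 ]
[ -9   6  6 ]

909

Expand along column 1:
  + (-6) · |-1 6; 6 6| = (-6)·(-6 − 36) = 252
  − 6 · |-7 1; 6 6| = −6·(-42 − 6) = 288
  + (-9) · |-7 1; -1 6| = (-9)·(-42 − (-1)) = 369
Sum: (252) + (288) + (369) = 909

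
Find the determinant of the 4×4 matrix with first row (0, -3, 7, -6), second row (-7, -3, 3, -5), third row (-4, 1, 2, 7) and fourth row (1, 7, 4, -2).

4042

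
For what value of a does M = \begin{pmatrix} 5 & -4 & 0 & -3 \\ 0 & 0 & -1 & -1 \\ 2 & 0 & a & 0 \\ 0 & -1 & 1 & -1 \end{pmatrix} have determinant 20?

Expanding along the row containing a, det(M) is linear in a: det(M) = (-5)·a + (-10).
Set (-5)·a + (-10) = 20  ⇒  (-5)·a = 30  ⇒  a = -6.

-6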